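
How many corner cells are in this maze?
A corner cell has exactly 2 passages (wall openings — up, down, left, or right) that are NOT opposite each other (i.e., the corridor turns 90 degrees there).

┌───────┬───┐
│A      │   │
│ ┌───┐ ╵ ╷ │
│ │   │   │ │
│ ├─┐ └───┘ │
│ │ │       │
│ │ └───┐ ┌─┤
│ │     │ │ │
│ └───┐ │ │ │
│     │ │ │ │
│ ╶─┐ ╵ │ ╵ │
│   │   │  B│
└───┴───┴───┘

Counting corner cells (2 non-opposite passages):
Total corners: 17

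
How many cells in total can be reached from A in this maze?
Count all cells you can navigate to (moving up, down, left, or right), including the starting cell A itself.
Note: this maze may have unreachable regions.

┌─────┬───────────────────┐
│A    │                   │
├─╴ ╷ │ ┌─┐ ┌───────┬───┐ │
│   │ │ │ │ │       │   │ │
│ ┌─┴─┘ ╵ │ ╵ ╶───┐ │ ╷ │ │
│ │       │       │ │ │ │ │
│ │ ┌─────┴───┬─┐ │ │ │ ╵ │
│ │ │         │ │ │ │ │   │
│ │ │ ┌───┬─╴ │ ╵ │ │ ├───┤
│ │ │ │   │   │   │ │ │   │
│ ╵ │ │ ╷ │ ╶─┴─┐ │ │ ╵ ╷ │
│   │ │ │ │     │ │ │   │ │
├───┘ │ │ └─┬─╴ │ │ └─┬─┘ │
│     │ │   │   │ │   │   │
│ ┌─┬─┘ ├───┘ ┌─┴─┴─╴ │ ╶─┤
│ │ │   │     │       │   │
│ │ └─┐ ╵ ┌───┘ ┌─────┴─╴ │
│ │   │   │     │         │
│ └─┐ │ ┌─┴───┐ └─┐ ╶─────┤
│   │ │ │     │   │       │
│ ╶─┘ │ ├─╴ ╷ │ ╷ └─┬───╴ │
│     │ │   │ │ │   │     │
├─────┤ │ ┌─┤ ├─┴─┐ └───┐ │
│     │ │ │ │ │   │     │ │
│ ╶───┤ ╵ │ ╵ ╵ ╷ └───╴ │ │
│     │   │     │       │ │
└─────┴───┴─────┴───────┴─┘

Using BFS/flood-fill to find all reachable cells from A:
Maze size: 13 × 13 = 169 total cells
6 cell(s) are walled off and cannot be reached from A.
Reachable cells: 163

Reachable region (· marks reachable cells):

┌─────┬───────────────────┐
│A · ·│· · · · · · · · · ·│
├─╴ ╷ │ ┌─┐ ┌───────┬───┐ │
│· ·│·│·│·│·│· · · ·│· ·│·│
│ ┌─┴─┘ ╵ │ ╵ ╶───┐ │ ╷ │ │
│·│· · · ·│· · · ·│·│·│·│·│
│ │ ┌─────┴───┬─┐ │ │ │ ╵ │
│·│·│· · · · ·│·│·│·│·│· ·│
│ │ │ ┌───┬─╴ │ ╵ │ │ ├───┤
│·│·│·│· ·│· ·│· ·│·│·│· ·│
│ ╵ │ │ ╷ │ ╶─┴─┐ │ │ ╵ ╷ │
│· ·│·│·│·│· · ·│·│·│· ·│·│
├───┘ │ │ └─┬─╴ │ │ └─┬─┘ │
│· · ·│·│· ·│· ·│·│· ·│· ·│
│ ┌─┬─┘ ├───┘ ┌─┴─┴─╴ │ ╶─┤
│·│·│· ·│· · ·│· · · ·│· ·│
│ │ └─┐ ╵ ┌───┘ ┌─────┴─╴ │
│·│· ·│· ·│· · ·│· · · · ·│
│ └─┐ │ ┌─┴───┐ └─┐ ╶─────┤
│· ·│·│·│· · ·│· ·│· · · ·│
│ ╶─┘ │ ├─╴ ╷ │ ╷ └─┬───╴ │
│· · ·│·│· ·│·│·│· ·│· · ·│
├─────┤ │ ┌─┤ ├─┴─┐ └───┐ │
│     │·│·│·│·│· ·│· · ·│·│
│ ╶───┤ ╵ │ ╵ ╵ ╷ └───╴ │ │
│     │· ·│· · ·│· · · ·│·│
└─────┴───┴─────┴───────┴─┘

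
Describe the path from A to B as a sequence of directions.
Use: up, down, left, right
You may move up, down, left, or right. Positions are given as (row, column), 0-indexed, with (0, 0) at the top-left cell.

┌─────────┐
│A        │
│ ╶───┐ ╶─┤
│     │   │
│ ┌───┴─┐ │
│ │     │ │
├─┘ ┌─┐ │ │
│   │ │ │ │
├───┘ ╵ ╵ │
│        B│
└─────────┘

Finding the path and converting it to directions:
Path through cells: (0,0) → (0,1) → (0,2) → (0,3) → (1,3) → (1,4) → (2,4) → (3,4) → (4,4)
Directions: right, right, right, down, right, down, down, down

Solution:

┌─────────┐
│A → → ↓  │
│ ╶───┐ ╶─┤
│     │↳ ↓│
│ ┌───┴─┐ │
│ │     │↓│
├─┘ ┌─┐ │ │
│   │ │ │↓│
├───┘ ╵ ╵ │
│        B│
└─────────┘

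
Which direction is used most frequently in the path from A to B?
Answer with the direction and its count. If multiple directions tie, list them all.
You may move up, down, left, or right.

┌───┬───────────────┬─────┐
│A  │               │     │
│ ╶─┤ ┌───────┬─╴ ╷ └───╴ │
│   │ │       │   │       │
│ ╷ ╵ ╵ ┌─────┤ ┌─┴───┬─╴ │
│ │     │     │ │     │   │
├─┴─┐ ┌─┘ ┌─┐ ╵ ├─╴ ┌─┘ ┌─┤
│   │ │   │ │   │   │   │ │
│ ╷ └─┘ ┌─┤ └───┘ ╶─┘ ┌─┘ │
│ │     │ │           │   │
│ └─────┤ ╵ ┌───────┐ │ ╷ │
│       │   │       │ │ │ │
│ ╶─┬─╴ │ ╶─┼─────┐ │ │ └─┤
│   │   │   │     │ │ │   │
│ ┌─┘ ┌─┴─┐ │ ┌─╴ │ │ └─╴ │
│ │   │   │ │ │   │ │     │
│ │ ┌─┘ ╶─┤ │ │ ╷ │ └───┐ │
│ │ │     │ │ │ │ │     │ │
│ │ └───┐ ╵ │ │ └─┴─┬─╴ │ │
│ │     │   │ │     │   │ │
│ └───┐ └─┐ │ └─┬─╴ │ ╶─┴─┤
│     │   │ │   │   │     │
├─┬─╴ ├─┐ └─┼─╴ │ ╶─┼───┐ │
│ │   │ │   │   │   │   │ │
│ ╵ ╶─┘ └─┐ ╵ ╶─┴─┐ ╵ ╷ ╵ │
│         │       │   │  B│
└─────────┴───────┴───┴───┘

Directions: down, right, down, right, up, up, right, right, right, right, right, right, down, left, down, down, left, up, left, left, down, left, down, left, left, up, left, down, down, right, right, right, down, left, down, left, down, down, right, right, down, right, down, right, down, right, up, right, up, left, up, up, up, up, right, right, down, left, down, down, right, right, down, left, down, right, down, right, up, right, down, right
Counts: {'down': 23, 'right': 25, 'up': 11, 'left': 13}
Most common: right (25 times)

Solution:

┌───┬───────────────┬─────┐
│A  │↱ → → → → → ↓  │     │
│ ╶─┤ ┌───────┬─╴ ╷ └───╴ │
│↳ ↓│↑│       │↓ ↲│       │
│ ╷ ╵ ╵ ┌─────┤ ┌─┴───┬─╴ │
│ │↳ ↑  │↓ ← ↰│↓│     │   │
├─┴─┐ ┌─┘ ┌─┐ ╵ ├─╴ ┌─┘ ┌─┤
│↓ ↰│ │↓ ↲│ │↑ ↲│   │   │ │
│ ╷ └─┘ ┌─┤ └───┘ ╶─┘ ┌─┘ │
│↓│↑ ← ↲│ │           │   │
│ └─────┤ ╵ ┌───────┐ │ ╷ │
│↳ → → ↓│   │       │ │ │ │
│ ╶─┬─╴ │ ╶─┼─────┐ │ │ └─┤
│   │↓ ↲│   │↱ → ↓│ │ │   │
│ ┌─┘ ┌─┴─┐ │ ┌─╴ │ │ └─╴ │
│ │↓ ↲│   │ │↑│↓ ↲│ │     │
│ │ ┌─┘ ╶─┤ │ │ ╷ │ └───┐ │
│ │↓│     │ │↑│↓│ │     │ │
│ │ └───┐ ╵ │ │ └─┴─┬─╴ │ │
│ │↳ → ↓│   │↑│↳ → ↓│   │ │
│ └───┐ └─┐ │ └─┬─╴ │ ╶─┴─┤
│     │↳ ↓│ │↑ ↰│↓ ↲│     │
├─┬─╴ ├─┐ └─┼─╴ │ ╶─┼───┐ │
│ │   │ │↳ ↓│↱ ↑│↳ ↓│↱ ↓│ │
│ ╵ ╶─┘ └─┐ ╵ ╶─┴─┐ ╵ ╷ ╵ │
│         │↳ ↑    │↳ ↑│↳ B│
└─────────┴───────┴───┴───┘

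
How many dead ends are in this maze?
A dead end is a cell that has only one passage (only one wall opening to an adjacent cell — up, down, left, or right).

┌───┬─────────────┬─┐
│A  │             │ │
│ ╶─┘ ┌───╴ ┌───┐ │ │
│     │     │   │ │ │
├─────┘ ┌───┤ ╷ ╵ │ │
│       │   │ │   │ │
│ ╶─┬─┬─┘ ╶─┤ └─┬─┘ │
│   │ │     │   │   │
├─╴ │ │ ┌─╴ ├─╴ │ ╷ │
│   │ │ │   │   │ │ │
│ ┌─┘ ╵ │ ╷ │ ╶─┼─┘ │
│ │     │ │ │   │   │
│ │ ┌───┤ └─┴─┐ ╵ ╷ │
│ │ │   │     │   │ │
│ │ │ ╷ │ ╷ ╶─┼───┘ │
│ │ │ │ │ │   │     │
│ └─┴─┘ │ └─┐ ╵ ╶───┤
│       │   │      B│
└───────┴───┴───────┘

Checking each cell for number of passages:

Dead ends found at positions:
  (0, 1)
  (0, 9)
  (2, 5)
  (3, 2)
  (4, 8)
  (5, 5)
  (6, 6)
  (7, 1)
  (7, 2)
  (8, 5)
  (8, 9)
Total dead ends: 11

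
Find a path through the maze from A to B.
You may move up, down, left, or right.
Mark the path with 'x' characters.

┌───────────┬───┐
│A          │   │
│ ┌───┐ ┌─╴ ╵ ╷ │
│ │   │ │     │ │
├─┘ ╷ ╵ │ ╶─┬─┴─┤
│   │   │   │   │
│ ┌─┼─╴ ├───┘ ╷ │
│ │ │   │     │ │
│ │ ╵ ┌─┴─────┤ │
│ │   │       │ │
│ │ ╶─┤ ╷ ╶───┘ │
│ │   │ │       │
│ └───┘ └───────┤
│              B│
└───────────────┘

Finding the shortest path through the maze:
Path length: 21 steps
Directions: right → right → right → down → down → left → up → left → down → left → down → down → down → down → right → right → right → right → right → right → right

Solution:

┌───────────┬───┐
│A x x x    │   │
│ ┌───┐ ┌─╴ ╵ ╷ │
│ │x x│x│     │ │
├─┘ ╷ ╵ │ ╶─┬─┴─┤
│x x│x x│   │   │
│ ┌─┼─╴ ├───┘ ╷ │
│x│ │   │     │ │
│ │ ╵ ┌─┴─────┤ │
│x│   │       │ │
│ │ ╶─┤ ╷ ╶───┘ │
│x│   │ │       │
│ └───┘ └───────┤
│x x x x x x x B│
└───────────────┘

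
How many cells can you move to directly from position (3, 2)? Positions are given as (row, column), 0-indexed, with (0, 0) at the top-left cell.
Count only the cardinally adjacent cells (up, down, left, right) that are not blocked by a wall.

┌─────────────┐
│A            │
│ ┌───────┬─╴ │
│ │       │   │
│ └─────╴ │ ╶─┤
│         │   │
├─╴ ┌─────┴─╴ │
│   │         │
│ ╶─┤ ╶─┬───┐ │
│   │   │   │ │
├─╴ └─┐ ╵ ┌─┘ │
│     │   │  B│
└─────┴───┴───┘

Checking passable neighbors of (3, 2):
Neighbors: (4, 2), (3, 3)
Count: 2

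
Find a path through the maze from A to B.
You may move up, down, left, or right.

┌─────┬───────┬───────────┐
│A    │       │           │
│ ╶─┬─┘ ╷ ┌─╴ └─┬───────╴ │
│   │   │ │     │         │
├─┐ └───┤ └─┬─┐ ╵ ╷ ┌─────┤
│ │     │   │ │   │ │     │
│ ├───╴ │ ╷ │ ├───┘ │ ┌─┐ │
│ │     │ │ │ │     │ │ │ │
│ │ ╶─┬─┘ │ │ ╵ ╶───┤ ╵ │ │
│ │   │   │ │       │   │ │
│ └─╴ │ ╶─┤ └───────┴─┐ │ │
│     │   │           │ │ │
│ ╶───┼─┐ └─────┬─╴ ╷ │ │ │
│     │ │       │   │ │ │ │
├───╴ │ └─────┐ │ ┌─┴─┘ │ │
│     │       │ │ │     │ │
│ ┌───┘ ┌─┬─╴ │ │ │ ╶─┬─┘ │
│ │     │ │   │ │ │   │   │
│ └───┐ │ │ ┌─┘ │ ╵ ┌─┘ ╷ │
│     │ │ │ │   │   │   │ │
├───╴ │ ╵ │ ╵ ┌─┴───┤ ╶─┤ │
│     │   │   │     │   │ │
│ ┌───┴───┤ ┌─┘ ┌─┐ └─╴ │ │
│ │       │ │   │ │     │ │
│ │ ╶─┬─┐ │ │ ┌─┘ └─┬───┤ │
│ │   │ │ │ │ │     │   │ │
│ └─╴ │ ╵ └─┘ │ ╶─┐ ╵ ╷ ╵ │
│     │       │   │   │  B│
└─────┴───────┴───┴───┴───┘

Finding the shortest path through the maze:
Path length: 61 steps
Directions: down → right → down → right → right → down → left → left → down → right → down → left → left → down → right → right → down → left → left → down → down → right → right → down → left → left → down → down → down → right → right → up → left → up → right → right → right → down → down → right → right → up → up → right → up → right → right → down → right → right → up → left → up → right → up → right → down → down → down → down → down

Solution:

┌─────┬───────┬───────────┐
│A    │       │           │
│ ╶─┬─┘ ╷ ┌─╴ └─┬───────╴ │
│↳ ↓│   │ │     │         │
├─┐ └───┤ └─┬─┐ ╵ ╷ ┌─────┤
│ │↳ → ↓│   │ │   │ │     │
│ ├───╴ │ ╷ │ ├───┘ │ ┌─┐ │
│ │↓ ← ↲│ │ │ │     │ │ │ │
│ │ ╶─┬─┘ │ │ ╵ ╶───┤ ╵ │ │
│ │↳ ↓│   │ │       │   │ │
│ └─╴ │ ╶─┤ └───────┴─┐ │ │
│↓ ← ↲│   │           │ │ │
│ ╶───┼─┐ └─────┬─╴ ╷ │ │ │
│↳ → ↓│ │       │   │ │ │ │
├───╴ │ └─────┐ │ ┌─┴─┘ │ │
│↓ ← ↲│       │ │ │     │ │
│ ┌───┘ ┌─┬─╴ │ │ │ ╶─┬─┘ │
│↓│     │ │   │ │ │   │↱ ↓│
│ └───┐ │ │ ┌─┘ │ ╵ ┌─┘ ╷ │
│↳ → ↓│ │ │ │   │   │↱ ↑│↓│
├───╴ │ ╵ │ ╵ ┌─┴───┤ ╶─┤ │
│↓ ← ↲│   │   │↱ → ↓│↑ ↰│↓│
│ ┌───┴───┤ ┌─┘ ┌─┐ └─╴ │ │
│↓│↱ → → ↓│ │↱ ↑│ │↳ → ↑│↓│
│ │ ╶─┬─┐ │ │ ┌─┘ └─┬───┤ │
│↓│↑ ↰│ │↓│ │↑│     │   │↓│
│ └─╴ │ ╵ └─┘ │ ╶─┐ ╵ ╷ ╵ │
│↳ → ↑│  ↳ → ↑│   │   │  B│
└─────┴───────┴───┴───┴───┘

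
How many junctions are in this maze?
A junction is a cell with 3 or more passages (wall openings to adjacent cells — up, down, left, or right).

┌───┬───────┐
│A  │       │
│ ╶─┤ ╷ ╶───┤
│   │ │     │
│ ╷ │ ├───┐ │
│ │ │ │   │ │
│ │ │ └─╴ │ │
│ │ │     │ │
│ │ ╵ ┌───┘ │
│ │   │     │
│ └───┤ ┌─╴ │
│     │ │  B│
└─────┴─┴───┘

Checking each cell for number of passages:

Junctions found (3+ passages):
  (0, 3): 3 passages
  (1, 0): 3 passages
  (3, 2): 3 passages
  (4, 5): 3 passages
Total junctions: 4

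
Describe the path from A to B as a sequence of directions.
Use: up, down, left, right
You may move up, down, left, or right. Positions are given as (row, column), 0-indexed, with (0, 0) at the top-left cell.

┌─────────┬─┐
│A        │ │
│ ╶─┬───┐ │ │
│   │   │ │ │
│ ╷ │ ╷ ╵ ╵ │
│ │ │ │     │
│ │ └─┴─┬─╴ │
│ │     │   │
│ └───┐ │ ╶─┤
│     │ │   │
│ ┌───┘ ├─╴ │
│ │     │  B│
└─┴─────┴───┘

Finding the path and converting it to directions:
Path through cells: (0,0) → (0,1) → (0,2) → (0,3) → (0,4) → (1,4) → (2,4) → (2,5) → (3,5) → (3,4) → (4,4) → (4,5) → (5,5)
Directions: right, right, right, right, down, down, right, down, left, down, right, down

Solution:

┌─────────┬─┐
│A → → → ↓│ │
│ ╶─┬───┐ │ │
│   │   │↓│ │
│ ╷ │ ╷ ╵ ╵ │
│ │ │ │  ↳ ↓│
│ │ └─┴─┬─╴ │
│ │     │↓ ↲│
│ └───┐ │ ╶─┤
│     │ │↳ ↓│
│ ┌───┘ ├─╴ │
│ │     │  B│
└─┴─────┴───┘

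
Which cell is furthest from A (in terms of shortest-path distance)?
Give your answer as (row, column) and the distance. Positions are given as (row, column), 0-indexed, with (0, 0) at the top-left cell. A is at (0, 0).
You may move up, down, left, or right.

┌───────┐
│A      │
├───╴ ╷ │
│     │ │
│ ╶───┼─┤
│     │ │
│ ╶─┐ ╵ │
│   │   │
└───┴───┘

Computing BFS distances from A to all cells:
Furthest cell: (2, 3)
Distance: 11 steps

Path from A to the furthest cell:

┌───────┐
│A → ↓  │
├───╴ ╷ │
│↓ ← ↲│ │
│ ╶───┼─┤
│↳ → ↓│B│
│ ╶─┐ ╵ │
│   │↳ ↑│
└───┴───┘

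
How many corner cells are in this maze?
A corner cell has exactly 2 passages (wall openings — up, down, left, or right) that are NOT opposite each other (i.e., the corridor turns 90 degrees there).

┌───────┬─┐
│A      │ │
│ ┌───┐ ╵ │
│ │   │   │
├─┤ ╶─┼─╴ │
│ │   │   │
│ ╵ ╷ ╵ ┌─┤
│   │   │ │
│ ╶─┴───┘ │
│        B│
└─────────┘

Counting corner cells (2 non-opposite passages):
Total corners: 12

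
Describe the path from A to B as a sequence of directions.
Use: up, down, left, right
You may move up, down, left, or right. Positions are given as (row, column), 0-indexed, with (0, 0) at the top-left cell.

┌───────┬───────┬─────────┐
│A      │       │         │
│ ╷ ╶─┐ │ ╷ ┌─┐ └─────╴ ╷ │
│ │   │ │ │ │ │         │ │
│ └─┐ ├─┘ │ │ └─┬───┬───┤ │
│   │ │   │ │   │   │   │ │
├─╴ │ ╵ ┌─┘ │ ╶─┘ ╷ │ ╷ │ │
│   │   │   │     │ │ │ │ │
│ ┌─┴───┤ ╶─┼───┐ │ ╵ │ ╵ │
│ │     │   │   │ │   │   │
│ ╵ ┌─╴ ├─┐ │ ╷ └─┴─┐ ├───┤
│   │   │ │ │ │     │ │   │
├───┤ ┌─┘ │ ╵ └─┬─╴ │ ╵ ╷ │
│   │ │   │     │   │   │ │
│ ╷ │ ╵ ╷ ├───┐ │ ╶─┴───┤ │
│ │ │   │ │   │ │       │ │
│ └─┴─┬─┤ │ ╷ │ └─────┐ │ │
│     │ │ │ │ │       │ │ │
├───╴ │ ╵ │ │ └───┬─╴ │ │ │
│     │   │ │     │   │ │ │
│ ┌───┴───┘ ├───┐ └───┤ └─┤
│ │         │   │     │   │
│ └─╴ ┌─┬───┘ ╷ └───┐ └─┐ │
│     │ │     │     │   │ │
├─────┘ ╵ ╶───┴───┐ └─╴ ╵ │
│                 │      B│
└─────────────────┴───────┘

Finding the path and converting it to directions:
Path through cells: (0,0) → (0,1) → (1,1) → (1,2) → (2,2) → (3,2) → (3,3) → (2,3) → (2,4) → (1,4) → (0,4) → (0,5) → (1,5) → (2,5) → (3,5) → (3,4) → (4,4) → (4,5) → (5,5) → (6,5) → (6,6) → (5,6) → (4,6) → (4,7) → (5,7) → (5,8) → (5,9) → (6,9) → (6,8) → (7,8) → (7,9) → (7,10) → (7,11) → (8,11) → (9,11) → (10,11) → (10,12) → (11,12) → (12,12)
Directions: right, down, right, down, down, right, up, right, up, up, right, down, down, down, left, down, right, down, down, right, up, up, right, down, right, right, down, left, down, right, right, right, down, down, down, right, down, down

Solution:

┌───────┬───────┬─────────┐
│A ↓    │↱ ↓    │         │
│ ╷ ╶─┐ │ ╷ ┌─┐ └─────╴ ╷ │
│ │↳ ↓│ │↑│↓│ │         │ │
│ └─┐ ├─┘ │ │ └─┬───┬───┤ │
│   │↓│↱ ↑│↓│   │   │   │ │
├─╴ │ ╵ ┌─┘ │ ╶─┘ ╷ │ ╷ │ │
│   │↳ ↑│↓ ↲│     │ │ │ │ │
│ ┌─┴───┤ ╶─┼───┐ │ ╵ │ ╵ │
│ │     │↳ ↓│↱ ↓│ │   │   │
│ ╵ ┌─╴ ├─┐ │ ╷ └─┴─┐ ├───┤
│   │   │ │↓│↑│↳ → ↓│ │   │
├───┤ ┌─┘ │ ╵ └─┬─╴ │ ╵ ╷ │
│   │ │   │↳ ↑  │↓ ↲│   │ │
│ ╷ │ ╵ ╷ ├───┐ │ ╶─┴───┤ │
│ │ │   │ │   │ │↳ → → ↓│ │
│ └─┴─┬─┤ │ ╷ │ └─────┐ │ │
│     │ │ │ │ │       │↓│ │
├───╴ │ ╵ │ │ └───┬─╴ │ │ │
│     │   │ │     │   │↓│ │
│ ┌───┴───┘ ├───┐ └───┤ └─┤
│ │         │   │     │↳ ↓│
│ └─╴ ┌─┬───┘ ╷ └───┐ └─┐ │
│     │ │     │     │   │↓│
├─────┘ ╵ ╶───┴───┐ └─╴ ╵ │
│                 │      B│
└─────────────────┴───────┘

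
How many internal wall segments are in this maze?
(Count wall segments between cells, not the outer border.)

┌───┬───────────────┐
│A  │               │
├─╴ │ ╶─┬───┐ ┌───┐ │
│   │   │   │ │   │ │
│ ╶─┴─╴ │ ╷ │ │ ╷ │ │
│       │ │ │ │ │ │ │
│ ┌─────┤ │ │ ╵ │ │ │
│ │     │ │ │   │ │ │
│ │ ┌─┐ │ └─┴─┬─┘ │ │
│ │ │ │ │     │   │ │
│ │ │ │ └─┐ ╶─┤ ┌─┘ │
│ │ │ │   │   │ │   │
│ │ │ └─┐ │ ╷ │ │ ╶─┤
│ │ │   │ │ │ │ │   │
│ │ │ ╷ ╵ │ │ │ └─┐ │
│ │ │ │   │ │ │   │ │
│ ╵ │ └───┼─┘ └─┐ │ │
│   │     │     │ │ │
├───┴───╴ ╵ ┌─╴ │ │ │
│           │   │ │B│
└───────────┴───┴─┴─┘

Counting internal wall segments:
Total internal walls: 81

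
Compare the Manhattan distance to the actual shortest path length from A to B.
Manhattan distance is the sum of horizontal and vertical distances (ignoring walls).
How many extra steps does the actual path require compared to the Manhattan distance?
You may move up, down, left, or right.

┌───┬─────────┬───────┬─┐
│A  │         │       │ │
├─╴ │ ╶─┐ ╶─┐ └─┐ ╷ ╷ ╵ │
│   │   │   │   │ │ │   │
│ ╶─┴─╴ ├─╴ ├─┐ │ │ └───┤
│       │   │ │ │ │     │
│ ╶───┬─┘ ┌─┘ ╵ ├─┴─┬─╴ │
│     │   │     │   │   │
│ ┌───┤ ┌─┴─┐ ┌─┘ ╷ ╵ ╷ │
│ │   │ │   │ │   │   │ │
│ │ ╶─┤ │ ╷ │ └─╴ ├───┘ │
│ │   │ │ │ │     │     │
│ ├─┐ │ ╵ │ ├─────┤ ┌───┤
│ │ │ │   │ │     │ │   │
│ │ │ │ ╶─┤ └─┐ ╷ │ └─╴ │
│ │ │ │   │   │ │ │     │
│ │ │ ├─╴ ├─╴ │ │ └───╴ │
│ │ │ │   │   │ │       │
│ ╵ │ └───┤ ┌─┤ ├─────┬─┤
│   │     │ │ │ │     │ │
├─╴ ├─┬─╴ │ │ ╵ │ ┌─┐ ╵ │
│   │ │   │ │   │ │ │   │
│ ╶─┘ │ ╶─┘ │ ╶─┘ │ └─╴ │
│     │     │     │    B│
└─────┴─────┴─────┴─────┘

Manhattan distance: |11 - 0| + |11 - 0| = 22
Actual path length: 60
Extra steps: 60 - 22 = 38

Solution:

┌───┬─────────┬───────┬─┐
│A ↓│↱ → → → ↓│       │ │
├─╴ │ ╶─┐ ╶─┐ └─┐ ╷ ╷ ╵ │
│↓ ↲│↑ ↰│   │↳ ↓│ │ │   │
│ ╶─┴─╴ ├─╴ ├─┐ │ │ └───┤
│↳ → → ↑│   │ │↓│ │     │
│ ╶───┬─┘ ┌─┘ ╵ ├─┴─┬─╴ │
│     │   │  ↓ ↲│↱ ↓│↱ ↓│
│ ┌───┤ ┌─┴─┐ ┌─┘ ╷ ╵ ╷ │
│ │   │ │   │↓│  ↑│↳ ↑│↓│
│ │ ╶─┤ │ ╷ │ └─╴ ├───┘ │
│ │   │ │ │ │↳ → ↑│↓ ← ↲│
│ ├─┐ │ ╵ │ ├─────┤ ┌───┤
│ │ │ │   │ │  ↓ ↰│↓│   │
│ │ │ │ ╶─┤ └─┐ ╷ │ └─╴ │
│ │ │ │   │   │↓│↑│↳ → ↓│
│ │ │ ├─╴ ├─╴ │ │ └───╴ │
│ │ │ │   │   │↓│↑ ← ← ↲│
│ ╵ │ └───┤ ┌─┤ ├─────┬─┤
│   │     │ │ │↓│↱ → ↓│ │
├─╴ ├─┬─╴ │ │ ╵ │ ┌─┐ ╵ │
│   │ │   │ │↓ ↲│↑│ │↳ ↓│
│ ╶─┘ │ ╶─┘ │ ╶─┘ │ └─╴ │
│     │     │↳ → ↑│    B│
└─────┴─────┴─────┴─────┘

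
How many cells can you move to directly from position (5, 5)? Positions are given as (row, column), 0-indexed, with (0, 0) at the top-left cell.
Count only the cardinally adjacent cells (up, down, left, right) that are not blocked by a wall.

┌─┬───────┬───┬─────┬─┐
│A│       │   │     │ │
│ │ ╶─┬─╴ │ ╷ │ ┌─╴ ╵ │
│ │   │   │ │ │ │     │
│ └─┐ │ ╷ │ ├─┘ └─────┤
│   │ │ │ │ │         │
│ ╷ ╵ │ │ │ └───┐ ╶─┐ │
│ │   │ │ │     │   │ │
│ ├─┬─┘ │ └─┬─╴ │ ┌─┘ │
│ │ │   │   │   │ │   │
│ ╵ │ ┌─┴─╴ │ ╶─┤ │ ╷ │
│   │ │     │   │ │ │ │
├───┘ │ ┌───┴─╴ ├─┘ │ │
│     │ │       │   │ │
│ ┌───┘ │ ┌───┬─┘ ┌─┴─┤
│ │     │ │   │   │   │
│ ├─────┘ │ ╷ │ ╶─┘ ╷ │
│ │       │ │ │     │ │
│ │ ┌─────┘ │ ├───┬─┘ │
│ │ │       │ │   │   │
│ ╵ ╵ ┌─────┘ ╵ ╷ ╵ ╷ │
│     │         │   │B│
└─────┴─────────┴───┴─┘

Checking passable neighbors of (5, 5):
Neighbors: (4, 5), (5, 4)
Count: 2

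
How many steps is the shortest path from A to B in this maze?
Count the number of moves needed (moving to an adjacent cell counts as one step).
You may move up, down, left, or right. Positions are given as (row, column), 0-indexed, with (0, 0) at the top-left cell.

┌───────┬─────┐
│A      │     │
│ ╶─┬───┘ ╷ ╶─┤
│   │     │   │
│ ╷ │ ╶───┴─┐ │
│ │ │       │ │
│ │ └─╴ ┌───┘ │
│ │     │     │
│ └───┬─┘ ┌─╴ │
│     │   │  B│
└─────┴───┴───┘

Using BFS to find shortest path:
Start: (0, 0), End: (4, 6)
Path found:
(0,0) → (1,0) → (1,1) → (2,1) → (3,1) → (3,2) → (3,3) → (2,3) → (2,2) → (1,2) → (1,3) → (1,4) → (0,4) → (0,5) → (1,5) → (1,6) → (2,6) → (3,6) → (4,6)
Number of steps: 18

Solution:

┌───────┬─────┐
│A      │↱ ↓  │
│ ╶─┬───┘ ╷ ╶─┤
│↳ ↓│↱ → ↑│↳ ↓│
│ ╷ │ ╶───┴─┐ │
│ │↓│↑ ↰    │↓│
│ │ └─╴ ┌───┘ │
│ │↳ → ↑│    ↓│
│ └───┬─┘ ┌─╴ │
│     │   │  B│
└─────┴───┴───┘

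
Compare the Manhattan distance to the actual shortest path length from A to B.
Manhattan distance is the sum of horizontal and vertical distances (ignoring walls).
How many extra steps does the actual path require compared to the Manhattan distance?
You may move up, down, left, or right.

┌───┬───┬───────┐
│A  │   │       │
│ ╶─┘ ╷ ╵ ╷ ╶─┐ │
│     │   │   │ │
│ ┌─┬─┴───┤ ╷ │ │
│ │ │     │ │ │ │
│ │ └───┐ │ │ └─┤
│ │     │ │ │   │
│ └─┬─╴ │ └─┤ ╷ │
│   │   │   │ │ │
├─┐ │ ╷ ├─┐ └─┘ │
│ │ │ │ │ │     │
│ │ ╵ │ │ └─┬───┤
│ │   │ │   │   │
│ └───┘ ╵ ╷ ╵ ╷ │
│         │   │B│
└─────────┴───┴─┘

Manhattan distance: |7 - 0| + |7 - 0| = 14
Actual path length: 22
Extra steps: 22 - 14 = 8

Solution:

┌───┬───┬───────┐
│A  │   │       │
│ ╶─┘ ╷ ╵ ╷ ╶─┐ │
│↓    │   │   │ │
│ ┌─┬─┴───┤ ╷ │ │
│↓│ │     │ │ │ │
│ │ └───┐ │ │ └─┤
│↓│     │ │ │   │
│ └─┬─╴ │ └─┤ ╷ │
│↳ ↓│↱ ↓│   │ │ │
├─┐ │ ╷ ├─┐ └─┘ │
│ │↓│↑│↓│ │     │
│ │ ╵ │ │ └─┬───┤
│ │↳ ↑│↓│↱ ↓│↱ ↓│
│ └───┘ ╵ ╷ ╵ ╷ │
│      ↳ ↑│↳ ↑│B│
└─────────┴───┴─┘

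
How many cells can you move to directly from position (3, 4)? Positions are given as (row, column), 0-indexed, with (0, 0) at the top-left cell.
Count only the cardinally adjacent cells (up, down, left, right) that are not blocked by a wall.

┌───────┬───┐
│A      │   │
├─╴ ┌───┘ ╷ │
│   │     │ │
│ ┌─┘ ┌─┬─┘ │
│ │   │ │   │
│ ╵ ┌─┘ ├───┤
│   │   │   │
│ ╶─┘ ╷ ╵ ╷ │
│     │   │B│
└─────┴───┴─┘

Checking passable neighbors of (3, 4):
Neighbors: (4, 4), (3, 5)
Count: 2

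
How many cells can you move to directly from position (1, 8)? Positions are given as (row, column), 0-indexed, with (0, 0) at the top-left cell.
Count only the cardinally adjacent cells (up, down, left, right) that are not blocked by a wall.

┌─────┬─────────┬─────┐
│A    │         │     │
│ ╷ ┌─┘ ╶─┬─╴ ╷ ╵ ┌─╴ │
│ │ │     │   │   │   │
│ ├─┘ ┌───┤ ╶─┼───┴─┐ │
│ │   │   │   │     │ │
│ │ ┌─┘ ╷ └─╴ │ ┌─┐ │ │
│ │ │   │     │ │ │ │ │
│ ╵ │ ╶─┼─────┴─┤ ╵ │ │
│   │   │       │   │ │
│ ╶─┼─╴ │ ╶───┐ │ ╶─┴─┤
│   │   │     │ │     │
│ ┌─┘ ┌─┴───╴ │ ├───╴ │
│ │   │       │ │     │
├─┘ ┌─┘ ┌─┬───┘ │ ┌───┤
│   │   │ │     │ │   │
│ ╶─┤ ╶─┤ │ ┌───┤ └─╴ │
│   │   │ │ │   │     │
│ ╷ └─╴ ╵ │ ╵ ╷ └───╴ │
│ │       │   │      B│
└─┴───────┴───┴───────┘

Checking passable neighbors of (1, 8):
Neighbors: (0, 8), (1, 7)
Count: 2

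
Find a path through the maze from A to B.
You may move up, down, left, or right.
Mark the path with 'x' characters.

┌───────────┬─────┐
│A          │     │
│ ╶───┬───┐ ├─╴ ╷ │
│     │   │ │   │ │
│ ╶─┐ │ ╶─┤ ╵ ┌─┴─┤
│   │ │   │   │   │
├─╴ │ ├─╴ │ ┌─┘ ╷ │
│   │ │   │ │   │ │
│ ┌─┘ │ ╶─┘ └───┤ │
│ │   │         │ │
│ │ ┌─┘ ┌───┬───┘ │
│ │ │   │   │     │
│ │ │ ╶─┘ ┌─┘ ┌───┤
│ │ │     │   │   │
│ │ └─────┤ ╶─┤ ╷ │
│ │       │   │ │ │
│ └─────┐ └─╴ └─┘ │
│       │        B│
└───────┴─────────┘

Finding the shortest path through the maze:
Path length: 18 steps
Directions: down → right → right → down → down → down → left → down → down → down → right → right → right → down → right → right → right → right

Solution:

┌───────────┬─────┐
│A          │     │
│ ╶───┬───┐ ├─╴ ╷ │
│x x x│   │ │   │ │
│ ╶─┐ │ ╶─┤ ╵ ┌─┴─┤
│   │x│   │   │   │
├─╴ │ ├─╴ │ ┌─┘ ╷ │
│   │x│   │ │   │ │
│ ┌─┘ │ ╶─┘ └───┤ │
│ │x x│         │ │
│ │ ┌─┘ ┌───┬───┘ │
│ │x│   │   │     │
│ │ │ ╶─┘ ┌─┘ ┌───┤
│ │x│     │   │   │
│ │ └─────┤ ╶─┤ ╷ │
│ │x x x x│   │ │ │
│ └─────┐ └─╴ └─┘ │
│       │x x x x B│
└───────┴─────────┘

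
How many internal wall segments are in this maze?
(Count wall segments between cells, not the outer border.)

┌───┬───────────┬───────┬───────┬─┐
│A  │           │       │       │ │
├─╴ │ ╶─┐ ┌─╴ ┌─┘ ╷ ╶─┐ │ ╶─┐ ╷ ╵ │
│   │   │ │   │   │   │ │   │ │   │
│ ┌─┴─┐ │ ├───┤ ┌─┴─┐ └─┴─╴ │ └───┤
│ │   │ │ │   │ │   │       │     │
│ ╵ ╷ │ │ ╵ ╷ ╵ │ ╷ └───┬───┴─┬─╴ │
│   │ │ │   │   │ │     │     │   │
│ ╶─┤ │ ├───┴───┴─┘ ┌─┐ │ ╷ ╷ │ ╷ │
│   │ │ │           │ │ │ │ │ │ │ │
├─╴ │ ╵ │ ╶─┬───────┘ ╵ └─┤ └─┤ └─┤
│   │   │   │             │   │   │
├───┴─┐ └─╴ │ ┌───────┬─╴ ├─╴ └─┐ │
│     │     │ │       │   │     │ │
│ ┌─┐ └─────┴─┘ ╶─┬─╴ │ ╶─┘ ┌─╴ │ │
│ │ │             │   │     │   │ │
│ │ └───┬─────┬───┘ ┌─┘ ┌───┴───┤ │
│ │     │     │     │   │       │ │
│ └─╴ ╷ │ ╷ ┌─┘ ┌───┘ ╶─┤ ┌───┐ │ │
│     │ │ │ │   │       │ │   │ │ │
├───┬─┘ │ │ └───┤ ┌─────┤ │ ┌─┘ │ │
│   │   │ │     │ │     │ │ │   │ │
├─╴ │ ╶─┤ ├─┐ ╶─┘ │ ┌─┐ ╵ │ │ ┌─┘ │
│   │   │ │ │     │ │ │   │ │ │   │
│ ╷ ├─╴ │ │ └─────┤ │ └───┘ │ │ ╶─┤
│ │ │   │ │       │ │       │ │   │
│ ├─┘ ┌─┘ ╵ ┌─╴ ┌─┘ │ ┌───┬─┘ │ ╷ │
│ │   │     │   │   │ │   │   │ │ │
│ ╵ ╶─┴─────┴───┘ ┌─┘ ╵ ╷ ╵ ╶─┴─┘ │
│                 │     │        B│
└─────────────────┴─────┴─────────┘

Counting internal wall segments:
Total internal walls: 224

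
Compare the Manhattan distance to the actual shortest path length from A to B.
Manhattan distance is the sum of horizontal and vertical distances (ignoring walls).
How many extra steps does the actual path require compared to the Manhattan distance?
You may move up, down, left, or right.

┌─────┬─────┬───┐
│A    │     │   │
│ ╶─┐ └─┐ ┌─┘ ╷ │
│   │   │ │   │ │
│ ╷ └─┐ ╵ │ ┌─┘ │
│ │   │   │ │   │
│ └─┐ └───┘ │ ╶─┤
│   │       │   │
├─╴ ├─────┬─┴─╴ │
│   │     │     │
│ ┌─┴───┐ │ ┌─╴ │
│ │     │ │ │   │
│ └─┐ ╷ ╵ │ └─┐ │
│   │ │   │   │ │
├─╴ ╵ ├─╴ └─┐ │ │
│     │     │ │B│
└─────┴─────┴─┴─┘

Manhattan distance: |7 - 0| + |7 - 0| = 14
Actual path length: 22
Extra steps: 22 - 14 = 8

Solution:

┌─────┬─────┬───┐
│A    │     │↱ ↓│
│ ╶─┐ └─┐ ┌─┘ ╷ │
│↳ ↓│   │ │↱ ↑│↓│
│ ╷ └─┐ ╵ │ ┌─┘ │
│ │↳ ↓│   │↑│↓ ↲│
│ └─┐ └───┘ │ ╶─┤
│   │↳ → → ↑│↳ ↓│
├─╴ ├─────┬─┴─╴ │
│   │     │    ↓│
│ ┌─┴───┐ │ ┌─╴ │
│ │     │ │ │  ↓│
│ └─┐ ╷ ╵ │ └─┐ │
│   │ │   │   │↓│
├─╴ ╵ ├─╴ └─┐ │ │
│     │     │ │B│
└─────┴─────┴─┴─┘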